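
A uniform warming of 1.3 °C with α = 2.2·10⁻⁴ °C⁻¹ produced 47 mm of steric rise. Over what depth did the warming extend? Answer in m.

about 164 m

H = Δh/(αΔT) = 0.047 / (2.2×10⁻⁴ × 1.3) ≈ 164.3 m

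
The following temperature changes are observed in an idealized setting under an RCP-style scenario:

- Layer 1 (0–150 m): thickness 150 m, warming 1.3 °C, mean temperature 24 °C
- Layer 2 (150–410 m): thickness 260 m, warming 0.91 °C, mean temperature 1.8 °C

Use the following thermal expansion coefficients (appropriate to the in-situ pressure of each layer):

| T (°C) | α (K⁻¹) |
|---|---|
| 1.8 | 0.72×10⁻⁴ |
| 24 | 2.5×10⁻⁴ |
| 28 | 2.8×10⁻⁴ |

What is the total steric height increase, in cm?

about 6.58 cm

Layer 1 at 24 °C → α = 2.5×10⁻⁴ K⁻¹
Layer 2 at 1.8 °C → α = 0.72×10⁻⁴ K⁻¹
Layer 1: 1.3 × 2.5×10⁻⁴ × 150 = 0.04875 m
150–410 m: 0.91 × 0.72×10⁻⁴ × 260 = 0.0170352 m
Δh = 0.04875 + 0.0170352 = 0.0657852 m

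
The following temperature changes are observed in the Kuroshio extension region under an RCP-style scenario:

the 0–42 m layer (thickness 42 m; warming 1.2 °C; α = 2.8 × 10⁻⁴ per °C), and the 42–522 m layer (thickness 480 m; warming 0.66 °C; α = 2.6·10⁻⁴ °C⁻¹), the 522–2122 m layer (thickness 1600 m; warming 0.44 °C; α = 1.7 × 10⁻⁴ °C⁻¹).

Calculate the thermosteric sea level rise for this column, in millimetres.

42 × 1.2 × 2.8×10⁻⁴ = 0.014112 m
Layer 2: 2.6×10⁻⁴ × 480 × 0.66 = 0.082368 m
0.44 × 1.7×10⁻⁴ × 1600 = 0.11968 m
Δh = 0.014112 + 0.082368 + 0.11968 = 0.21616 m ≈ 216 mm

216 mm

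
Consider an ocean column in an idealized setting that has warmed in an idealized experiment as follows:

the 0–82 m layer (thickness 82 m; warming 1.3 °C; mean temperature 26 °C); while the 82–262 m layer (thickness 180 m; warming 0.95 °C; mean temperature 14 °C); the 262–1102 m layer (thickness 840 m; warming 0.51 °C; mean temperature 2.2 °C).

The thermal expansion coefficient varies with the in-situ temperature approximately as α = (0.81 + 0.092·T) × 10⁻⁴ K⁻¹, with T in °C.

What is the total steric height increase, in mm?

113 mm

Layer 1: α = (0.81 + 0.092×26)×10⁻⁴ = 3.202×10⁻⁴ K⁻¹
Layer 2: α = (0.81 + 0.092×14)×10⁻⁴ = 2.098×10⁻⁴ K⁻¹
Layer 3: α = (0.81 + 0.092×2.2)×10⁻⁴ = 1.0124×10⁻⁴ K⁻¹
82 × 3.202×10⁻⁴ × 1.3 = 0.03413332 m
2.098×10⁻⁴ × 0.95 × 180 = 0.0358758 m
Layer 3: 840 × 1.0124×10⁻⁴ × 0.51 = 0.043371216 m
Δh = 0.03413332 + 0.0358758 + 0.043371216 = 0.113380336 m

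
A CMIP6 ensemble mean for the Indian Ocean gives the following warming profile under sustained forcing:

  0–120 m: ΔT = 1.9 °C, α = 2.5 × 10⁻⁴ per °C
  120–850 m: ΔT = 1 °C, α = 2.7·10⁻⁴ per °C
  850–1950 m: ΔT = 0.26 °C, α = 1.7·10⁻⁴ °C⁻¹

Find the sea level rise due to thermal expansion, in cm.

1.9 × 2.5×10⁻⁴ × 120 = 0.05700 m
120–850 m: 2.7×10⁻⁴ × 1 × 730 = 0.19710 m
0.26 × 1.7×10⁻⁴ × 1100 = 0.04862 m
Δh = 0.05700 + 0.19710 + 0.04862 = 0.30272 m

Δh = 30.3 cm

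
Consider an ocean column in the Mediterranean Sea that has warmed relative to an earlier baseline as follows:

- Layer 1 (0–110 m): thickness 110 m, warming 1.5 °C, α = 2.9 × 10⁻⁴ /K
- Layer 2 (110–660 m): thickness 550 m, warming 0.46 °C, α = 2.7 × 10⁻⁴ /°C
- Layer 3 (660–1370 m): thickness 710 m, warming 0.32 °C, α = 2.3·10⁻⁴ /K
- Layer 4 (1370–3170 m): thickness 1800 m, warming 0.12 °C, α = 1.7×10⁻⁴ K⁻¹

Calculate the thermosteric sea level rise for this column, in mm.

0–110 m: 1.5 × 110 × 2.9×10⁻⁴ = 0.04785 m
110–660 m: 550 × 0.46 × 2.7×10⁻⁴ = 0.06831 m
660–1370 m: 0.32 × 710 × 2.3×10⁻⁴ = 0.052256 m
1370–3170 m: 1800 × 1.7×10⁻⁴ × 0.12 = 0.03672 m
Δh = 0.04785 + 0.06831 + 0.052256 + 0.03672 = 0.205136 m

about 205 mm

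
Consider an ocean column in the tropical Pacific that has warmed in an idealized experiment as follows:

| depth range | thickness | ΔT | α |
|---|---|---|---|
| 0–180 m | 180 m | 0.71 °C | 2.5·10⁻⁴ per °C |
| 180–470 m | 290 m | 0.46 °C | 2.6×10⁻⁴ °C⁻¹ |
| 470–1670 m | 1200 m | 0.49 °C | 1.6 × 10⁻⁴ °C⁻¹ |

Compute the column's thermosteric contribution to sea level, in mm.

161 mm of thermosteric rise

Layer 1: 0.71 × 180 × 2.5×10⁻⁴ = 0.03195 m
180–470 m: 2.6×10⁻⁴ × 290 × 0.46 = 0.034684 m
Layer 3: 0.49 × 1.6×10⁻⁴ × 1200 = 0.09408 m
Δh = 0.03195 + 0.034684 + 0.09408 = 0.160714 m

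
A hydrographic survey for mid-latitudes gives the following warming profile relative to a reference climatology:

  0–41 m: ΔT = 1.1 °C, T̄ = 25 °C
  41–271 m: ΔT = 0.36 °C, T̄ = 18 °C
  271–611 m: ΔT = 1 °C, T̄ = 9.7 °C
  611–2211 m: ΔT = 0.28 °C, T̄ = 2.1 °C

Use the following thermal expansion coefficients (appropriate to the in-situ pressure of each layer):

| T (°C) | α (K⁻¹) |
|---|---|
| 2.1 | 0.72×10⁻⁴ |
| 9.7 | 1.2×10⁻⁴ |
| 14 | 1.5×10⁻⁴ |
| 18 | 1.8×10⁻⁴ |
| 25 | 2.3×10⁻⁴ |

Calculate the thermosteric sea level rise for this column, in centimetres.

9.83 cm

Layer 1 at 25 °C → α = 2.3×10⁻⁴ K⁻¹
Layer 2 at 18 °C → α = 1.8×10⁻⁴ K⁻¹
Layer 3 at 9.7 °C → α = 1.2×10⁻⁴ K⁻¹
Layer 4 at 2.1 °C → α = 0.72×10⁻⁴ K⁻¹
0–41 m: 41 × 1.1 × 2.3×10⁻⁴ = 0.010373 m
1.8×10⁻⁴ × 0.36 × 230 = 0.014904 m
Layer 3: 340 × 1.2×10⁻⁴ × 1 = 0.04080 m
Layer 4: 1600 × 0.72×10⁻⁴ × 0.28 = 0.032256 m
Δh = 0.010373 + 0.014904 + 0.04080 + 0.032256 = 0.098333 m ≈ 9.83 cm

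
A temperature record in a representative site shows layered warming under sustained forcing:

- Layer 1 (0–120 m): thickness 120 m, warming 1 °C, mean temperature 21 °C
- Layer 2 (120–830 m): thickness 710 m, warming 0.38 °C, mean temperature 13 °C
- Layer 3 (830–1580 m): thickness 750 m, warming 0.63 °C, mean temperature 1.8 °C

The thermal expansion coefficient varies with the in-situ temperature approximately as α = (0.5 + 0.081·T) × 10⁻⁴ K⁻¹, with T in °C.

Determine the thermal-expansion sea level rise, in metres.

0.0988 m of thermosteric rise

Layer 1: α = (0.5 + 0.081×21)×10⁻⁴ = 2.201×10⁻⁴ K⁻¹
Layer 2: α = (0.5 + 0.081×13)×10⁻⁴ = 1.553×10⁻⁴ K⁻¹
Layer 3: α = (0.5 + 0.081×1.8)×10⁻⁴ = 0.6458×10⁻⁴ K⁻¹
0–120 m: 120 × 1 × 2.201×10⁻⁴ = 0.026412 m
1.553×10⁻⁴ × 0.38 × 710 = 0.04189994 m
Layer 3: 0.63 × 750 × 0.6458×10⁻⁴ = 0.03051405 m
Δh = 0.026412 + 0.04189994 + 0.03051405 = 0.09882599 m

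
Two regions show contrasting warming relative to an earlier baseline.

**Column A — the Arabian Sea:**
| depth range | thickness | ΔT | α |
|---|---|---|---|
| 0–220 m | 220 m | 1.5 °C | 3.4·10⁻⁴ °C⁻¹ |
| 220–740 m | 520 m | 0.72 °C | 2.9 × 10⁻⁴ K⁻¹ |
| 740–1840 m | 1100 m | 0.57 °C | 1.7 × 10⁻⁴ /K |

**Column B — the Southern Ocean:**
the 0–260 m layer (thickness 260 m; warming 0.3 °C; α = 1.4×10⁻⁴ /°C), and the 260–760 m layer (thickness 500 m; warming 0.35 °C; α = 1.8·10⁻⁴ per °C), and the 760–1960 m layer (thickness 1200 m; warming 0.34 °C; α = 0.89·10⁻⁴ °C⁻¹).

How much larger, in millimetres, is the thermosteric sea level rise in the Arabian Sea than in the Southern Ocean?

Δh_A − Δh_B ≈ 250 mm

A Layer 1: 220 × 3.4×10⁻⁴ × 1.5 = 0.11220 m
A 220–740 m: 0.72 × 520 × 2.9×10⁻⁴ = 0.108576 m
A Layer 3: 1100 × 0.57 × 1.7×10⁻⁴ = 0.10659 m
A total: 0.327366 m
B 0–260 m: 0.3 × 1.4×10⁻⁴ × 260 = 0.01092 m
B Layer 2: 0.35 × 500 × 1.8×10⁻⁴ = 0.03150 m
B Layer 3: 1200 × 0.89×10⁻⁴ × 0.34 = 0.036312 m
B total: 0.078732 m
Difference: 0.327366 − 0.078732 = 0.248634 m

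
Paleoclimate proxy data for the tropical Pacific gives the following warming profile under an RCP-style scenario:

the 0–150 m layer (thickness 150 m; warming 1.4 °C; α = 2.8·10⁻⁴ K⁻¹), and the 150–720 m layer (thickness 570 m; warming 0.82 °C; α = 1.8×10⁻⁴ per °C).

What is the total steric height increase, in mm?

Layer 1: 1.4 × 2.8×10⁻⁴ × 150 = 0.05880 m
150–720 m: 1.8×10⁻⁴ × 570 × 0.82 = 0.084132 m
Δh = 0.05880 + 0.084132 = 0.142932 m

Δh = 140 mm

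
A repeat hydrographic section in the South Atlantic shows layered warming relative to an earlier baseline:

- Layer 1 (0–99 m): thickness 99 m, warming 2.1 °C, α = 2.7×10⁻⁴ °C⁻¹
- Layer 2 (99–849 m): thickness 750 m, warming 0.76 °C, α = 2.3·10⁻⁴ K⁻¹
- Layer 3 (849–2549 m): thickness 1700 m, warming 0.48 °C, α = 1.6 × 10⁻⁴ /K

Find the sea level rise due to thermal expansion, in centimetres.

about 31.8 cm

99 × 2.7×10⁻⁴ × 2.1 = 0.056133 m
Layer 2: 750 × 2.3×10⁻⁴ × 0.76 = 0.13110 m
Layer 3: 0.48 × 1700 × 1.6×10⁻⁴ = 0.13056 m
Δh = 0.056133 + 0.13110 + 0.13056 = 0.317793 m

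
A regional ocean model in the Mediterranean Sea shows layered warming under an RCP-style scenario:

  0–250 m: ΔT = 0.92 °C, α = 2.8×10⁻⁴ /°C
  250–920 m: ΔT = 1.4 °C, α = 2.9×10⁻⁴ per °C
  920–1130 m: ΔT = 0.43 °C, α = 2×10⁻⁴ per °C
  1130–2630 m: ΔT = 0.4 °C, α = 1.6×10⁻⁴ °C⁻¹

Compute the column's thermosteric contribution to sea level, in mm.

about 450 mm

Layer 1: 2.8×10⁻⁴ × 250 × 0.92 = 0.06440 m
250–920 m: 670 × 1.4 × 2.9×10⁻⁴ = 0.27202 m
920–1130 m: 210 × 2×10⁻⁴ × 0.43 = 0.01806 m
1130–2630 m: 1.6×10⁻⁴ × 1500 × 0.4 = 0.09600 m
Δh = 0.06440 + 0.27202 + 0.01806 + 0.09600 = 0.45048 m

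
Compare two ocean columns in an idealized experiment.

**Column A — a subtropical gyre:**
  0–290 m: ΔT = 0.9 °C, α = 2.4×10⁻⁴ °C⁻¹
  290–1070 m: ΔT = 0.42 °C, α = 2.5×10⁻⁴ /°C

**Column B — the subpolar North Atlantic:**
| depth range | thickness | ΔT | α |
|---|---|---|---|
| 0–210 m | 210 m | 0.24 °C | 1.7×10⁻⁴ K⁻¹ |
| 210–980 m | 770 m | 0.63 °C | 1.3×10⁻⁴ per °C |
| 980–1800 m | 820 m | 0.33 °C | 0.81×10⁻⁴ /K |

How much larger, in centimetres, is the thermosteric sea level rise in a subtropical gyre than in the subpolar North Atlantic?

5.10 cm

A 0.9 × 2.4×10⁻⁴ × 290 = 0.06264 m
A 290–1070 m: 780 × 2.5×10⁻⁴ × 0.42 = 0.08190 m
A total: 0.14454 m
B 0–210 m: 1.7×10⁻⁴ × 0.24 × 210 = 0.008568 m
B Layer 2: 770 × 0.63 × 1.3×10⁻⁴ = 0.063063 m
B 980–1800 m: 820 × 0.33 × 0.81×10⁻⁴ = 0.0219186 m
B total: 0.0935496 m
Difference: 0.14454 − 0.0935496 = 0.0509904 m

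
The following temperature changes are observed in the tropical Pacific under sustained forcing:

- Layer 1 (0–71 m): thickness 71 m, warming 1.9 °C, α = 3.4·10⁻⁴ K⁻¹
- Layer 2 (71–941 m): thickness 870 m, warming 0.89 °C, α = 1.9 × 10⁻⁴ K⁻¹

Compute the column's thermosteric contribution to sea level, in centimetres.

Δh ≈ 19.3 cm

Layer 1: 71 × 1.9 × 3.4×10⁻⁴ = 0.045866 m
71–941 m: 870 × 1.9×10⁻⁴ × 0.89 = 0.147117 m
Δh = 0.045866 + 0.147117 = 0.192983 m ≈ 19.3 cm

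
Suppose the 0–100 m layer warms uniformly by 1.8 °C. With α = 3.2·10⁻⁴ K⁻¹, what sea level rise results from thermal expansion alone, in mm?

Δh = αΔT·H = 3.2×10⁻⁴ × 1.8 × 100 = 0.05760 m

Δh = 57.6 mm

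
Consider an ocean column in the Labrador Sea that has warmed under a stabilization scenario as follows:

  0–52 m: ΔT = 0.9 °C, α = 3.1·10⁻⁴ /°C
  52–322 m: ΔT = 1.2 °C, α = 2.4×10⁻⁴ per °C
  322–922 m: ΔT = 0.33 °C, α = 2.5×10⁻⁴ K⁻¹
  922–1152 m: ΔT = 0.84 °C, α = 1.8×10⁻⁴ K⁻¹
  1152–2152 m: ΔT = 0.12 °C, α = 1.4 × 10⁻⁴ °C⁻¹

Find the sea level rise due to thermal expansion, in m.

52 × 0.9 × 3.1×10⁻⁴ = 0.014508 m
52–322 m: 270 × 2.4×10⁻⁴ × 1.2 = 0.07776 m
322–922 m: 2.5×10⁻⁴ × 600 × 0.33 = 0.04950 m
Layer 4: 0.84 × 1.8×10⁻⁴ × 230 = 0.034776 m
1000 × 1.4×10⁻⁴ × 0.12 = 0.01680 m
Δh = 0.014508 + 0.07776 + 0.04950 + 0.034776 + 0.01680 = 0.193344 m

Δh ≈ 0.19 m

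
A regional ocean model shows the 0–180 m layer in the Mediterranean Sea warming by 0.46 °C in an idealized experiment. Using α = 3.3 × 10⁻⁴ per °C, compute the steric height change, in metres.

Δh ≈ 0.0273 m

Δh = αΔT·H = 3.3×10⁻⁴ × 0.46 × 180 = 0.027324 m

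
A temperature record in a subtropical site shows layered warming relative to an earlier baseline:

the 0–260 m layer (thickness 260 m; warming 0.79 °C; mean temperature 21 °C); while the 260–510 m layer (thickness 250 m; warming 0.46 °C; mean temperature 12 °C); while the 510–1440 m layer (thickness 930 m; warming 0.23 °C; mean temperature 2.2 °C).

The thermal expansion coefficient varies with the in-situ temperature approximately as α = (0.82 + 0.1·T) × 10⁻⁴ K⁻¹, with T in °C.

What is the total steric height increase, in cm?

Layer 1: α = (0.82 + 0.1×21)×10⁻⁴ = 2.92×10⁻⁴ K⁻¹
Layer 2: α = (0.82 + 0.1×12)×10⁻⁴ = 2.02×10⁻⁴ K⁻¹
Layer 3: α = (0.82 + 0.1×2.2)×10⁻⁴ = 1.04×10⁻⁴ K⁻¹
Layer 1: 0.79 × 2.92×10⁻⁴ × 260 = 0.0599768 m
2.02×10⁻⁴ × 0.46 × 250 = 0.02323 m
510–1440 m: 930 × 1.04×10⁻⁴ × 0.23 = 0.0222456 m
Δh = 0.0599768 + 0.02323 + 0.0222456 = 0.1054524 m

about 10.5 cm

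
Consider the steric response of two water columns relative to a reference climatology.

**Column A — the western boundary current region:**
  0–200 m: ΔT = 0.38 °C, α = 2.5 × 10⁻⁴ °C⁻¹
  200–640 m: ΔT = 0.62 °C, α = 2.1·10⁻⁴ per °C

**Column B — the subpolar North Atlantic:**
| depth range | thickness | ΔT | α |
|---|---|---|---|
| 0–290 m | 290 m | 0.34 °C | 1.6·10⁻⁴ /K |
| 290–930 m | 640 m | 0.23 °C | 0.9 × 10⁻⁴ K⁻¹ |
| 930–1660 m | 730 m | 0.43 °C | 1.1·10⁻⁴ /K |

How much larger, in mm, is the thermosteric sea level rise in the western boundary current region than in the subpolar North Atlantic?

A 0–200 m: 2.5×10⁻⁴ × 200 × 0.38 = 0.01900 m
A 0.62 × 2.1×10⁻⁴ × 440 = 0.057288 m
A total: 0.076288 m
B 0–290 m: 1.6×10⁻⁴ × 0.34 × 290 = 0.015776 m
B 0.9×10⁻⁴ × 0.23 × 640 = 0.013248 m
B Layer 3: 730 × 1.1×10⁻⁴ × 0.43 = 0.034529 m
B total: 0.063553 m
Difference: 0.076288 − 0.063553 = 0.012735 m

Δh_A − Δh_B ≈ 12.7 mm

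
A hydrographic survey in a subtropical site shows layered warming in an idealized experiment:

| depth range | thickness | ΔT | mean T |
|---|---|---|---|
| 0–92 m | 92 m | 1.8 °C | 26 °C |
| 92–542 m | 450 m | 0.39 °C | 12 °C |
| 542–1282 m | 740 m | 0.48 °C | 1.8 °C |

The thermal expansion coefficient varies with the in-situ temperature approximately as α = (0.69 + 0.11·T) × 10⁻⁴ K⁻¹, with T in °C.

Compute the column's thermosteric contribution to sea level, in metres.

Δh = 0.126 m

Layer 1: α = (0.69 + 0.11×26)×10⁻⁴ = 3.55×10⁻⁴ K⁻¹
Layer 2: α = (0.69 + 0.11×12)×10⁻⁴ = 2.01×10⁻⁴ K⁻¹
Layer 3: α = (0.69 + 0.11×1.8)×10⁻⁴ = 0.888×10⁻⁴ K⁻¹
0–92 m: 3.55×10⁻⁴ × 1.8 × 92 = 0.058788 m
0.39 × 450 × 2.01×10⁻⁴ = 0.0352755 m
542–1282 m: 0.888×10⁻⁴ × 740 × 0.48 = 0.03154176 m
Δh = 0.058788 + 0.0352755 + 0.03154176 = 0.12560526 m ≈ 0.126 m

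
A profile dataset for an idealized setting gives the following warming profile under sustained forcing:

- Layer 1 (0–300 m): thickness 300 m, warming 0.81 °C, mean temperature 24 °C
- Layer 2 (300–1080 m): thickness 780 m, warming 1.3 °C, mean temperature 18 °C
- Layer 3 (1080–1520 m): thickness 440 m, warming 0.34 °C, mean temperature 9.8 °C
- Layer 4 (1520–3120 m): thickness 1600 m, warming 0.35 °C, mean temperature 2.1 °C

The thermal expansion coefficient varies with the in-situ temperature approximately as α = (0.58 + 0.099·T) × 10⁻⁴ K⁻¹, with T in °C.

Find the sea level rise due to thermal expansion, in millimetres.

Δh = 380 mm

Layer 1: α = (0.58 + 0.099×24)×10⁻⁴ = 2.956×10⁻⁴ K⁻¹
Layer 2: α = (0.58 + 0.099×18)×10⁻⁴ = 2.362×10⁻⁴ K⁻¹
Layer 3: α = (0.58 + 0.099×9.8)×10⁻⁴ = 1.5502×10⁻⁴ K⁻¹
Layer 4: α = (0.58 + 0.099×2.1)×10⁻⁴ = 0.7879×10⁻⁴ K⁻¹
Layer 1: 2.956×10⁻⁴ × 300 × 0.81 = 0.0718308 m
300–1080 m: 1.3 × 780 × 2.362×10⁻⁴ = 0.2395068 m
Layer 3: 440 × 1.5502×10⁻⁴ × 0.34 = 0.023190992 m
1520–3120 m: 0.7879×10⁻⁴ × 1600 × 0.35 = 0.0441224 m
Δh = 0.0718308 + 0.2395068 + 0.023190992 + 0.0441224 = 0.378650992 m ≈ 380 mm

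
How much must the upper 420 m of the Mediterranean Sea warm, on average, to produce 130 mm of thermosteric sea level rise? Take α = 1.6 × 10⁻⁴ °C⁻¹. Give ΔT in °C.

1.9 °C

ΔT = Δh/(αH) = 0.13 / (1.6×10⁻⁴ × 420) ≈ 1.935 °C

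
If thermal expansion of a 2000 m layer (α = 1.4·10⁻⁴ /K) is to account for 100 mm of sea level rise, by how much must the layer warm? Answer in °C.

ΔT ≈ 0.357 °C

ΔT = Δh/(αH) = 0.1 / (1.4×10⁻⁴ × 2000) ≈ 0.3571 °C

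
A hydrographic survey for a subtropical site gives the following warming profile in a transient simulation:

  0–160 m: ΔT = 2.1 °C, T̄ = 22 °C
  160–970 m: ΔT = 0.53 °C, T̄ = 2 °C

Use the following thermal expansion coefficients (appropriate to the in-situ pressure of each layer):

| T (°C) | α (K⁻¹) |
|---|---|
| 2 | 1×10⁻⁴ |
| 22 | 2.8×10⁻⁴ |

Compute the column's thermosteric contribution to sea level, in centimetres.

Layer 1 at 22 °C → α = 2.8×10⁻⁴ K⁻¹
Layer 2 at 2 °C → α = 1×10⁻⁴ K⁻¹
160 × 2.8×10⁻⁴ × 2.1 = 0.09408 m
Layer 2: 810 × 1×10⁻⁴ × 0.53 = 0.04293 m
Δh = 0.09408 + 0.04293 = 0.13701 m ≈ 13.7 cm

13.7 cm of thermosteric rise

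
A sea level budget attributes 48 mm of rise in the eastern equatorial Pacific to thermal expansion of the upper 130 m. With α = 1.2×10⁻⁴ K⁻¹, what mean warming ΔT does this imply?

ΔT = Δh/(αH) = 0.048 / (1.2×10⁻⁴ × 130) ≈ 3.077 K

ΔT ≈ 3.1 K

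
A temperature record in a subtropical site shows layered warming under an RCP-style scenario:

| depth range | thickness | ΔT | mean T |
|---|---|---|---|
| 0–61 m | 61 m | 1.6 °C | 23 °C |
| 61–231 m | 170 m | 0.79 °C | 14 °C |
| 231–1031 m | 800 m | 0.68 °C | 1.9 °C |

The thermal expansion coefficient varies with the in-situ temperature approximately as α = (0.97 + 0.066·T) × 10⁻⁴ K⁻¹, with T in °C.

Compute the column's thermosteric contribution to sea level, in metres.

Layer 1: α = (0.97 + 0.066×23)×10⁻⁴ = 2.488×10⁻⁴ K⁻¹
Layer 2: α = (0.97 + 0.066×14)×10⁻⁴ = 1.894×10⁻⁴ K⁻¹
Layer 3: α = (0.97 + 0.066×1.9)×10⁻⁴ = 1.0954×10⁻⁴ K⁻¹
0–61 m: 1.6 × 2.488×10⁻⁴ × 61 = 0.02428288 m
Layer 2: 170 × 0.79 × 1.894×10⁻⁴ = 0.02543642 m
Layer 3: 0.68 × 1.0954×10⁻⁴ × 800 = 0.05958976 m
Δh = 0.02428288 + 0.02543642 + 0.05958976 = 0.10930906 m ≈ 0.11 m

about 0.11 m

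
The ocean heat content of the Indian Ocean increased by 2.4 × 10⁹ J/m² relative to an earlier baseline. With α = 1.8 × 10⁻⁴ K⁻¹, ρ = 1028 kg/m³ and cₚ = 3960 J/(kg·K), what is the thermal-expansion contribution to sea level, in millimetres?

Δh = αQ/(ρcₚ) = 1.8×10⁻⁴ × 2.4×10⁹ / (1028 × 3960) ≈ 0.10612 m

106 mm of thermosteric rise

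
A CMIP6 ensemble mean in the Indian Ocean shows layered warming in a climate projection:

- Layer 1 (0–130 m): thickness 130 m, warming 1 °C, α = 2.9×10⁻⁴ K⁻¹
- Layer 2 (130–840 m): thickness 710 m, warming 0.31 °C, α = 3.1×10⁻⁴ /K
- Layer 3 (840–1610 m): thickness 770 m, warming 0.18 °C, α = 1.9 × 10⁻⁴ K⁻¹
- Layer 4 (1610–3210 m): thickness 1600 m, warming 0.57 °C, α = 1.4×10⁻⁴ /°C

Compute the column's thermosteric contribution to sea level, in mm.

1 × 2.9×10⁻⁴ × 130 = 0.03770 m
130–840 m: 710 × 0.31 × 3.1×10⁻⁴ = 0.068231 m
Layer 3: 0.18 × 770 × 1.9×10⁻⁴ = 0.026334 m
Layer 4: 0.57 × 1600 × 1.4×10⁻⁴ = 0.12768 m
Δh = 0.03770 + 0.068231 + 0.026334 + 0.12768 = 0.259945 m

Δh = 260 mm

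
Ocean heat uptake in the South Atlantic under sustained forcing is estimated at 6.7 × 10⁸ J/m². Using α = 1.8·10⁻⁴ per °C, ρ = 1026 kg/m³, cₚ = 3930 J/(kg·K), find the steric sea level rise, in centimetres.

Δh = αQ/(ρcₚ) = 1.8×10⁻⁴ × 6.7×10⁸ / (1026 × 3930) ≈ 0.029909 m

Δh ≈ 2.99 cm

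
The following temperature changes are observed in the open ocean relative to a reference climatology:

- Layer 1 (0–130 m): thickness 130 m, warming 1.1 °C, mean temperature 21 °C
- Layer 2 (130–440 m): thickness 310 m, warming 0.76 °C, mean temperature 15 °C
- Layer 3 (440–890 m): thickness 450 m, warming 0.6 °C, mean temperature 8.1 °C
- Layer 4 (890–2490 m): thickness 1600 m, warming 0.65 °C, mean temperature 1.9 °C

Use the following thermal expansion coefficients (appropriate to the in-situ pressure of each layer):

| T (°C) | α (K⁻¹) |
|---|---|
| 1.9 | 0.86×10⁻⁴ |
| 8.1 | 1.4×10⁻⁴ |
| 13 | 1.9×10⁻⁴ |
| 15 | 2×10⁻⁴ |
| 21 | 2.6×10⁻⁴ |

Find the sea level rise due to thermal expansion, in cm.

21.2 cm

Layer 1 at 21 °C → α = 2.6×10⁻⁴ K⁻¹
Layer 2 at 15 °C → α = 2×10⁻⁴ K⁻¹
Layer 3 at 8.1 °C → α = 1.4×10⁻⁴ K⁻¹
Layer 4 at 1.9 °C → α = 0.86×10⁻⁴ K⁻¹
1.1 × 130 × 2.6×10⁻⁴ = 0.03718 m
130–440 m: 2×10⁻⁴ × 310 × 0.76 = 0.04712 m
Layer 3: 450 × 1.4×10⁻⁴ × 0.6 = 0.03780 m
1600 × 0.86×10⁻⁴ × 0.65 = 0.08944 m
Δh = 0.03718 + 0.04712 + 0.03780 + 0.08944 = 0.21154 m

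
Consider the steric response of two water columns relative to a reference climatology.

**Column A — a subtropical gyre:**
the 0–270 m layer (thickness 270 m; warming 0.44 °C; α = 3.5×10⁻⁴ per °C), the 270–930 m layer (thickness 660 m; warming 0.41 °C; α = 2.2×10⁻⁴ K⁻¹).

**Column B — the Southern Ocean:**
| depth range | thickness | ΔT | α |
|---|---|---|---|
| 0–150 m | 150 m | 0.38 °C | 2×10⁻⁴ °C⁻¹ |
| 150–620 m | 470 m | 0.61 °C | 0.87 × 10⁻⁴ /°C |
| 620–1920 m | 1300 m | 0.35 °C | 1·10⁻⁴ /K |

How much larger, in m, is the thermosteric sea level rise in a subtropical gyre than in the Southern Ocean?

A Layer 1: 270 × 0.44 × 3.5×10⁻⁴ = 0.04158 m
A 660 × 0.41 × 2.2×10⁻⁴ = 0.059532 m
A total: 0.101112 m
B Layer 1: 150 × 0.38 × 2×10⁻⁴ = 0.01140 m
B Layer 2: 470 × 0.87×10⁻⁴ × 0.61 = 0.0249429 m
B 0.35 × 1×10⁻⁴ × 1300 = 0.04550 m
B total: 0.0818429 m
Difference: 0.101112 − 0.0818429 = 0.0192691 m

0.0193 m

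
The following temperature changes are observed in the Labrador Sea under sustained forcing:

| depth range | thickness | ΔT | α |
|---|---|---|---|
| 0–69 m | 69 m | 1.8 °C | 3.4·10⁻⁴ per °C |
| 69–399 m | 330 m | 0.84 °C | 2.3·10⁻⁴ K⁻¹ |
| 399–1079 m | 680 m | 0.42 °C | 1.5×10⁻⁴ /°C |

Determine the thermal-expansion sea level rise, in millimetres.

about 149 mm

69 × 1.8 × 3.4×10⁻⁴ = 0.042228 m
69–399 m: 2.3×10⁻⁴ × 0.84 × 330 = 0.063756 m
0.42 × 1.5×10⁻⁴ × 680 = 0.04284 m
Δh = 0.042228 + 0.063756 + 0.04284 = 0.148824 m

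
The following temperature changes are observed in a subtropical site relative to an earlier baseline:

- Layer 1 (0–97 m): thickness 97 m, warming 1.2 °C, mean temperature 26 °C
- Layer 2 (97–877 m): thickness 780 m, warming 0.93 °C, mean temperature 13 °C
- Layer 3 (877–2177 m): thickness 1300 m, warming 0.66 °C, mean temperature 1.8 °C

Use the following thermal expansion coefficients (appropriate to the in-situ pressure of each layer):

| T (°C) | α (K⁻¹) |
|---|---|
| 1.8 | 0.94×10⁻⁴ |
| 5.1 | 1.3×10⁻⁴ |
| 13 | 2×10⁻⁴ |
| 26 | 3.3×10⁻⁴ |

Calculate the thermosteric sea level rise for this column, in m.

Δh ≈ 0.26 m

Layer 1 at 26 °C → α = 3.3×10⁻⁴ K⁻¹
Layer 2 at 13 °C → α = 2×10⁻⁴ K⁻¹
Layer 3 at 1.8 °C → α = 0.94×10⁻⁴ K⁻¹
0–97 m: 3.3×10⁻⁴ × 97 × 1.2 = 0.038412 m
97–877 m: 0.93 × 780 × 2×10⁻⁴ = 0.14508 m
Layer 3: 0.94×10⁻⁴ × 1300 × 0.66 = 0.080652 m
Δh = 0.038412 + 0.14508 + 0.080652 = 0.264144 m ≈ 0.26 m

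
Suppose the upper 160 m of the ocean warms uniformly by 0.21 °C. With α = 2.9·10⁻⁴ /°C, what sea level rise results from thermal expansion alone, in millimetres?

about 9.74 mm

Δh = αΔT·H = 2.9×10⁻⁴ × 0.21 × 160 = 0.009744 m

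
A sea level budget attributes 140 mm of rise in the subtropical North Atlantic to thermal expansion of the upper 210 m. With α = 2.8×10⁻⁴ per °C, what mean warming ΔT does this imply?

ΔT ≈ 2.38 °C

ΔT = Δh/(αH) = 0.14 / (2.8×10⁻⁴ × 210) ≈ 2.381 °C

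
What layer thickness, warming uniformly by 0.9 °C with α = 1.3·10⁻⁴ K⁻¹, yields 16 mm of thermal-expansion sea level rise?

H = Δh/(αΔT) = 0.016 / (1.3×10⁻⁴ × 0.9) ≈ 136.8 m

about 137 m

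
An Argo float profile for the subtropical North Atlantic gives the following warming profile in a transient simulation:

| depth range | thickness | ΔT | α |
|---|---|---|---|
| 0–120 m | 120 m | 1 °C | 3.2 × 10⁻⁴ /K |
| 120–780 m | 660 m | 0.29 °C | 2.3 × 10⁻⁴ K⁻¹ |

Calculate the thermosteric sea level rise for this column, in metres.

0.082 m

Layer 1: 3.2×10⁻⁴ × 1 × 120 = 0.03840 m
120–780 m: 0.29 × 660 × 2.3×10⁻⁴ = 0.044022 m
Δh = 0.03840 + 0.044022 = 0.082422 m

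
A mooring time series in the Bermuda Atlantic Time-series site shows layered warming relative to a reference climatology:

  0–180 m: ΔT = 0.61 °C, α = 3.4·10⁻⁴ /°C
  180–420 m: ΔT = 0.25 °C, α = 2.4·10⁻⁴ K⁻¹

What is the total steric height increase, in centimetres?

0.61 × 180 × 3.4×10⁻⁴ = 0.037332 m
180–420 m: 0.25 × 240 × 2.4×10⁻⁴ = 0.01440 m
Δh = 0.037332 + 0.01440 = 0.051732 m ≈ 5.17 cm

5.17 cm of thermosteric rise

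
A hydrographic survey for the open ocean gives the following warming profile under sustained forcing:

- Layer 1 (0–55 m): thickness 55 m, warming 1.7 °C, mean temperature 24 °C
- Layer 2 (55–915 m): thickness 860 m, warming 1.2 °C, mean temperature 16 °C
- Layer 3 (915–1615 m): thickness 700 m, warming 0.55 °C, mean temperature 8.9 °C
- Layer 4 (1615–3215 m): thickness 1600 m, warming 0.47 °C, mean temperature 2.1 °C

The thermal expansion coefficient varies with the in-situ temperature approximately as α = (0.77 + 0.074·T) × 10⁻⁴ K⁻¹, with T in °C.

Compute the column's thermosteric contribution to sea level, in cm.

Δh ≈ 35.0 cm

Layer 1: α = (0.77 + 0.074×24)×10⁻⁴ = 2.546×10⁻⁴ K⁻¹
Layer 2: α = (0.77 + 0.074×16)×10⁻⁴ = 1.954×10⁻⁴ K⁻¹
Layer 3: α = (0.77 + 0.074×8.9)×10⁻⁴ = 1.4286×10⁻⁴ K⁻¹
Layer 4: α = (0.77 + 0.074×2.1)×10⁻⁴ = 0.9254×10⁻⁴ K⁻¹
1.7 × 2.546×10⁻⁴ × 55 = 0.0238051 m
1.2 × 1.954×10⁻⁴ × 860 = 0.2016528 m
0.55 × 700 × 1.4286×10⁻⁴ = 0.0550011 m
0.47 × 1600 × 0.9254×10⁻⁴ = 0.06959008 m
Δh = 0.0238051 + 0.2016528 + 0.0550011 + 0.06959008 = 0.35004908 m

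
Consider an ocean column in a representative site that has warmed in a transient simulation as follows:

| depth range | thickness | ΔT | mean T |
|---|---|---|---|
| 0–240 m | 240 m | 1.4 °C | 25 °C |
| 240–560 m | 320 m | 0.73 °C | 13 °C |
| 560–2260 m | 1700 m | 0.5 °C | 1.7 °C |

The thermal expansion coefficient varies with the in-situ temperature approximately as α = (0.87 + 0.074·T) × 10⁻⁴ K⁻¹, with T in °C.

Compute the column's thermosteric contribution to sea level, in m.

Δh ≈ 0.219 m

Layer 1: α = (0.87 + 0.074×25)×10⁻⁴ = 2.72×10⁻⁴ K⁻¹
Layer 2: α = (0.87 + 0.074×13)×10⁻⁴ = 1.832×10⁻⁴ K⁻¹
Layer 3: α = (0.87 + 0.074×1.7)×10⁻⁴ = 0.9958×10⁻⁴ K⁻¹
Layer 1: 1.4 × 240 × 2.72×10⁻⁴ = 0.091392 m
Layer 2: 0.73 × 320 × 1.832×10⁻⁴ = 0.04279552 m
Layer 3: 1700 × 0.5 × 0.9958×10⁻⁴ = 0.084643 m
Δh = 0.091392 + 0.04279552 + 0.084643 = 0.21883052 m ≈ 0.219 m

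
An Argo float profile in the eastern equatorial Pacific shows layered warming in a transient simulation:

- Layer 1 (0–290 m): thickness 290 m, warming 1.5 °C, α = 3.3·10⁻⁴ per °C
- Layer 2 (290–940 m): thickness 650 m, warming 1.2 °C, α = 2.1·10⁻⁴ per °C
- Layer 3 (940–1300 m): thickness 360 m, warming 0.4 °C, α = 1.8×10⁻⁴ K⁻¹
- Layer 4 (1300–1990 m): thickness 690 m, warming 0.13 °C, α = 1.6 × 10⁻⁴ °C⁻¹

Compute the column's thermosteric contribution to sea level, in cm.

3.3×10⁻⁴ × 1.5 × 290 = 0.14355 m
290–940 m: 2.1×10⁻⁴ × 650 × 1.2 = 0.16380 m
Layer 3: 1.8×10⁻⁴ × 360 × 0.4 = 0.02592 m
1.6×10⁻⁴ × 0.13 × 690 = 0.014352 m
Δh = 0.14355 + 0.16380 + 0.02592 + 0.014352 = 0.347622 m

Δh ≈ 34.8 cm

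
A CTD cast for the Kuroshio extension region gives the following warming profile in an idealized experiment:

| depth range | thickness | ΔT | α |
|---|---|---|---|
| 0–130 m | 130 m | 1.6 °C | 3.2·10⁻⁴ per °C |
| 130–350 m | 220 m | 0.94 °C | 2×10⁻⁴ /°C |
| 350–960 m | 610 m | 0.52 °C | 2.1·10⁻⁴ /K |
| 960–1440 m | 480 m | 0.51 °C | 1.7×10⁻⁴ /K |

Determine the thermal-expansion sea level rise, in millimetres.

0–130 m: 130 × 3.2×10⁻⁴ × 1.6 = 0.06656 m
220 × 0.94 × 2×10⁻⁴ = 0.04136 m
Layer 3: 610 × 2.1×10⁻⁴ × 0.52 = 0.066612 m
1.7×10⁻⁴ × 480 × 0.51 = 0.041616 m
Δh = 0.06656 + 0.04136 + 0.066612 + 0.041616 = 0.216148 m

Δh = 216 mm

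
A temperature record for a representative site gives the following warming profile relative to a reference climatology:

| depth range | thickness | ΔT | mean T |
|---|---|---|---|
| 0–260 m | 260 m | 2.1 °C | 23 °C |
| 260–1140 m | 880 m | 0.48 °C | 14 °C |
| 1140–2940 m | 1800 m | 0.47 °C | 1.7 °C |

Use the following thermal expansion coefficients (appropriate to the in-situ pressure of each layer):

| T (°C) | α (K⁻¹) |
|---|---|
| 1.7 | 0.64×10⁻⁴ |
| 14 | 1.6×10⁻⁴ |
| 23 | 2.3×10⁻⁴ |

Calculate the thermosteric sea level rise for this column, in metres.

Layer 1 at 23 °C → α = 2.3×10⁻⁴ K⁻¹
Layer 2 at 14 °C → α = 1.6×10⁻⁴ K⁻¹
Layer 3 at 1.7 °C → α = 0.64×10⁻⁴ K⁻¹
0–260 m: 260 × 2.3×10⁻⁴ × 2.1 = 0.12558 m
260–1140 m: 880 × 0.48 × 1.6×10⁻⁴ = 0.067584 m
Layer 3: 0.47 × 0.64×10⁻⁴ × 1800 = 0.054144 m
Δh = 0.12558 + 0.067584 + 0.054144 = 0.247308 m ≈ 0.247 m

0.247 m of thermosteric rise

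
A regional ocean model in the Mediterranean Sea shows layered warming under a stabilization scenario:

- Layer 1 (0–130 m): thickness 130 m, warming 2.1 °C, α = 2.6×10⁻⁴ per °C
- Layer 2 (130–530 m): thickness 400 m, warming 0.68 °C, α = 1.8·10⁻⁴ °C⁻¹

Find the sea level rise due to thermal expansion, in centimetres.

0–130 m: 2.1 × 130 × 2.6×10⁻⁴ = 0.07098 m
0.68 × 1.8×10⁻⁴ × 400 = 0.04896 m
Δh = 0.07098 + 0.04896 = 0.11994 m

Δh = 12.0 cm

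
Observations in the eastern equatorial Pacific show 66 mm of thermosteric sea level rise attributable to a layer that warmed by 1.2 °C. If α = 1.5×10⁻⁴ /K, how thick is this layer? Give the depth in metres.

H = Δh/(αΔT) = 0.066 / (1.5×10⁻⁴ × 1.2) ≈ 366.7 m

367 m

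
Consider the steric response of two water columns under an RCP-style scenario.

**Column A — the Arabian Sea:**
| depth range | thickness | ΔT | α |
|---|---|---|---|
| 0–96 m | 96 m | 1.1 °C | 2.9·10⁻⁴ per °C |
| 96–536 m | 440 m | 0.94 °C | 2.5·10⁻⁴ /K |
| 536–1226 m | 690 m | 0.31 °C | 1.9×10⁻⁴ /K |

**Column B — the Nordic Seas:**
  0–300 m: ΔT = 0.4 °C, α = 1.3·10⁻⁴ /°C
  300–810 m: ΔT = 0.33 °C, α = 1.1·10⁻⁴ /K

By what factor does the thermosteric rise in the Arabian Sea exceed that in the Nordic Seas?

A 0–96 m: 96 × 2.9×10⁻⁴ × 1.1 = 0.030624 m
A Layer 2: 0.94 × 440 × 2.5×10⁻⁴ = 0.10340 m
A 536–1226 m: 1.9×10⁻⁴ × 690 × 0.31 = 0.040641 m
A total: 0.174665 m
B 0–300 m: 1.3×10⁻⁴ × 300 × 0.4 = 0.01560 m
B 0.33 × 510 × 1.1×10⁻⁴ = 0.018513 m
B total: 0.034113 m
Ratio: 0.174665 / 0.034113 ≈ 5.120

≈ 5.12×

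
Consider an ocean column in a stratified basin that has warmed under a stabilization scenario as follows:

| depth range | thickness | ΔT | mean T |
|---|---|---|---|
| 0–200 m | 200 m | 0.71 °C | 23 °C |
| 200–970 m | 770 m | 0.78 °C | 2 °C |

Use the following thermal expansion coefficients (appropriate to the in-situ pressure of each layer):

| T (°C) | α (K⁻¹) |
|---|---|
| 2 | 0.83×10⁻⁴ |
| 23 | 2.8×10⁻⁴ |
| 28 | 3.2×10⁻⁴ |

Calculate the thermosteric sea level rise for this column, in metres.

Δh = 0.0896 m

Layer 1 at 23 °C → α = 2.8×10⁻⁴ K⁻¹
Layer 2 at 2 °C → α = 0.83×10⁻⁴ K⁻¹
0.71 × 2.8×10⁻⁴ × 200 = 0.03976 m
Layer 2: 0.83×10⁻⁴ × 770 × 0.78 = 0.0498498 m
Δh = 0.03976 + 0.0498498 = 0.0896098 m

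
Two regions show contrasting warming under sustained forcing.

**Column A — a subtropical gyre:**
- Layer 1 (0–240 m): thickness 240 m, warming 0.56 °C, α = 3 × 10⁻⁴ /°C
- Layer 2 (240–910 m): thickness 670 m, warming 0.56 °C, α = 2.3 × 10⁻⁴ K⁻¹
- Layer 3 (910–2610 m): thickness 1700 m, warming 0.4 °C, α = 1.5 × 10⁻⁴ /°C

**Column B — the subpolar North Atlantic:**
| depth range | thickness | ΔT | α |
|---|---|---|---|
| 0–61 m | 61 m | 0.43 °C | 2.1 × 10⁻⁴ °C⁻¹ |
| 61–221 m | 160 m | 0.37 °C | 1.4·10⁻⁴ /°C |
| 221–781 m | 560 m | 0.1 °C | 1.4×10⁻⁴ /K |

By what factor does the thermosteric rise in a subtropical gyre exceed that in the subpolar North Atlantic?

10.6

A 3×10⁻⁴ × 0.56 × 240 = 0.04032 m
A 0.56 × 670 × 2.3×10⁻⁴ = 0.086296 m
A 910–2610 m: 0.4 × 1.5×10⁻⁴ × 1700 = 0.10200 m
A total: 0.228616 m
B Layer 1: 2.1×10⁻⁴ × 0.43 × 61 = 0.0055083 m
B 0.37 × 1.4×10⁻⁴ × 160 = 0.008288 m
B 1.4×10⁻⁴ × 560 × 0.1 = 0.00784 m
B total: 0.0216363 m
Ratio: 0.228616 / 0.0216363 ≈ 10.57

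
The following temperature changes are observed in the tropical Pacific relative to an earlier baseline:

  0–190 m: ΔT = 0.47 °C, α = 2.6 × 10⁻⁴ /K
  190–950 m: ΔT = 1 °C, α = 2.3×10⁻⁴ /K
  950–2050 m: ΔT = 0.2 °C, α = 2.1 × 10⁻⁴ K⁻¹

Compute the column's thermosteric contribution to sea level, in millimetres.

Layer 1: 190 × 2.6×10⁻⁴ × 0.47 = 0.023218 m
Layer 2: 1 × 2.3×10⁻⁴ × 760 = 0.17480 m
1100 × 0.2 × 2.1×10⁻⁴ = 0.04620 m
Δh = 0.023218 + 0.17480 + 0.04620 = 0.244218 m

about 240 mm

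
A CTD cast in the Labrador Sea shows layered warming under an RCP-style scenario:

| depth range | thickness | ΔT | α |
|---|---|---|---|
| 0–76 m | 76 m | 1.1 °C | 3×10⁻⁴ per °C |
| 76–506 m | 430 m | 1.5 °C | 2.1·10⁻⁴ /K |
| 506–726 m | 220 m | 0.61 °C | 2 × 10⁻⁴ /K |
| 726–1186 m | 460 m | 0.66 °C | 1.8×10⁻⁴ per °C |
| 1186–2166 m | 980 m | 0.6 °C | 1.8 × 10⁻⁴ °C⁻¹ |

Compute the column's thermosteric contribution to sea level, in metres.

76 × 1.1 × 3×10⁻⁴ = 0.02508 m
76–506 m: 1.5 × 2.1×10⁻⁴ × 430 = 0.13545 m
Layer 3: 2×10⁻⁴ × 220 × 0.61 = 0.02684 m
726–1186 m: 1.8×10⁻⁴ × 460 × 0.66 = 0.054648 m
1186–2166 m: 1.8×10⁻⁴ × 980 × 0.6 = 0.10584 m
Δh = 0.02508 + 0.13545 + 0.02684 + 0.054648 + 0.10584 = 0.347858 m ≈ 0.348 m

0.348 m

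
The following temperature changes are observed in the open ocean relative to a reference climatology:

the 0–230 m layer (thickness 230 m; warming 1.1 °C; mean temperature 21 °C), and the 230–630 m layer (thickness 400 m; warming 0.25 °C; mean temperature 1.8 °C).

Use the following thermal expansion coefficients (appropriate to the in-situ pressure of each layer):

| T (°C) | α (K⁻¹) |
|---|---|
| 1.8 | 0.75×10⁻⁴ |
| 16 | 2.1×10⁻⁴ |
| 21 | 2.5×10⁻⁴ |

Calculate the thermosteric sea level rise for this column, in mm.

70.8 mm

Layer 1 at 21 °C → α = 2.5×10⁻⁴ K⁻¹
Layer 2 at 1.8 °C → α = 0.75×10⁻⁴ K⁻¹
2.5×10⁻⁴ × 1.1 × 230 = 0.06325 m
Layer 2: 0.75×10⁻⁴ × 0.25 × 400 = 0.00750 m
Δh = 0.06325 + 0.00750 = 0.07075 m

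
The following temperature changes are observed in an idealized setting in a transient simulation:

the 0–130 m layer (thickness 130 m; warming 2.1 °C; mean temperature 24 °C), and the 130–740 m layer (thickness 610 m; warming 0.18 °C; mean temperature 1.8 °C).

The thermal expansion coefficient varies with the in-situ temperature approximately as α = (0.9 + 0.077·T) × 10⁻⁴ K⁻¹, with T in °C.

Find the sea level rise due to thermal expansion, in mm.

Δh = 86 mm

Layer 1: α = (0.9 + 0.077×24)×10⁻⁴ = 2.748×10⁻⁴ K⁻¹
Layer 2: α = (0.9 + 0.077×1.8)×10⁻⁴ = 1.0386×10⁻⁴ K⁻¹
2.1 × 130 × 2.748×10⁻⁴ = 0.0750204 m
Layer 2: 610 × 1.0386×10⁻⁴ × 0.18 = 0.011403828 m
Δh = 0.0750204 + 0.011403828 = 0.086424228 m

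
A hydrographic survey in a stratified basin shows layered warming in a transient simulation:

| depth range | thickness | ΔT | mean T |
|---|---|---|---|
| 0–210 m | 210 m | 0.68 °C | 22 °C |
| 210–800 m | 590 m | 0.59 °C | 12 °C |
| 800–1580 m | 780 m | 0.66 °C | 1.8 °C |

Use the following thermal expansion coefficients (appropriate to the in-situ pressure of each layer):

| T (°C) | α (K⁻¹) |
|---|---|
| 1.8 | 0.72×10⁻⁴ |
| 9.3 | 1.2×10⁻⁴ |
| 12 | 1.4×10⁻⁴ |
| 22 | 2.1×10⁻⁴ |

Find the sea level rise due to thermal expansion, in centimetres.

Layer 1 at 22 °C → α = 2.1×10⁻⁴ K⁻¹
Layer 2 at 12 °C → α = 1.4×10⁻⁴ K⁻¹
Layer 3 at 1.8 °C → α = 0.72×10⁻⁴ K⁻¹
0–210 m: 0.68 × 210 × 2.1×10⁻⁴ = 0.029988 m
Layer 2: 590 × 0.59 × 1.4×10⁻⁴ = 0.048734 m
Layer 3: 780 × 0.72×10⁻⁴ × 0.66 = 0.0370656 m
Δh = 0.029988 + 0.048734 + 0.0370656 = 0.1157876 m ≈ 11.6 cm

Δh = 11.6 cm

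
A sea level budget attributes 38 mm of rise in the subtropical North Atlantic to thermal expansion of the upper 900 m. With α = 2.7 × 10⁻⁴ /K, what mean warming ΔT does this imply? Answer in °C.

ΔT = Δh/(αH) = 0.038 / (2.7×10⁻⁴ × 900) ≈ 0.1564 °C

0.156 °C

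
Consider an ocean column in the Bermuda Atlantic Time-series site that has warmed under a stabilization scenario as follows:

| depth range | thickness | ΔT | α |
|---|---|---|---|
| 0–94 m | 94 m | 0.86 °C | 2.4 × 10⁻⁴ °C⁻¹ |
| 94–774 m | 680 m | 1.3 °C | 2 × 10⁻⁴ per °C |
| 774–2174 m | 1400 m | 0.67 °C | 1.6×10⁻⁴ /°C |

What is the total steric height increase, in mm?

0–94 m: 0.86 × 2.4×10⁻⁴ × 94 = 0.0194016 m
94–774 m: 2×10⁻⁴ × 680 × 1.3 = 0.17680 m
Layer 3: 1.6×10⁻⁴ × 0.67 × 1400 = 0.15008 m
Δh = 0.0194016 + 0.17680 + 0.15008 = 0.3462816 m ≈ 346 mm

Δh ≈ 346 mm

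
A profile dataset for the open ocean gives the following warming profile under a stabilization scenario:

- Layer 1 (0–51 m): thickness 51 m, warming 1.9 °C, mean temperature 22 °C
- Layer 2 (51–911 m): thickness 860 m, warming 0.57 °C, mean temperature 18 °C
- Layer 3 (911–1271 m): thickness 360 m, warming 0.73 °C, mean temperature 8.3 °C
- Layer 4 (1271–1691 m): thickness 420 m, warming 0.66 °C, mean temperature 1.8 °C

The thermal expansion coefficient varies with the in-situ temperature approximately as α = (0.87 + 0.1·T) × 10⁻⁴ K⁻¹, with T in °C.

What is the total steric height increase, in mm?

Δh ≈ 234 mm

Layer 1: α = (0.87 + 0.1×22)×10⁻⁴ = 3.07×10⁻⁴ K⁻¹
Layer 2: α = (0.87 + 0.1×18)×10⁻⁴ = 2.67×10⁻⁴ K⁻¹
Layer 3: α = (0.87 + 0.1×8.3)×10⁻⁴ = 1.7×10⁻⁴ K⁻¹
Layer 4: α = (0.87 + 0.1×1.8)×10⁻⁴ = 1.05×10⁻⁴ K⁻¹
Layer 1: 3.07×10⁻⁴ × 51 × 1.9 = 0.0297483 m
51–911 m: 2.67×10⁻⁴ × 0.57 × 860 = 0.1308834 m
911–1271 m: 360 × 1.7×10⁻⁴ × 0.73 = 0.044676 m
1.05×10⁻⁴ × 0.66 × 420 = 0.029106 m
Δh = 0.0297483 + 0.1308834 + 0.044676 + 0.029106 = 0.2344137 m ≈ 234 mm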